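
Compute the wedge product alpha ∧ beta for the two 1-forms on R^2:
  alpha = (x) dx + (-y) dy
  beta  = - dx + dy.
alpha ∧ beta = (x - y) dx ∧ dy

Distribute the wedge, using dx_i ∧ dx_j = -dx_j ∧ dx_i and dx_i ∧ dx_i = 0. For each pair (i, j) with i < j, the coefficient of dx_i ∧ dx_j in alpha ∧ beta is (alpha_i * beta_j - alpha_j * beta_i). Collecting: alpha ∧ beta = (x - y) dx ∧ dy.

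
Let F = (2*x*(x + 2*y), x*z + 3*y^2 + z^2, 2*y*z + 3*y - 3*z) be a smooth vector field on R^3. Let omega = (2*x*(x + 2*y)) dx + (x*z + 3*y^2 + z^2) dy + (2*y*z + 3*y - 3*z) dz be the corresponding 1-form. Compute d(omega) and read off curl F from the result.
d(omega) = (3 - x) dy ∧ dz + (0) dz ∧ dx + (-4*x + z) dx ∧ dy; curl F = (3 - x, 0, -4*x + z)

d omega = sum_{i<j} (∂f_j/∂x_i - ∂f_i/∂x_j) dx_i ∧ dx_j. Under the identification (dy ∧ dz, dz ∧ dx, dx ∧ dy) ↔ (e_x, e_y, e_z), the coefficients are exactly the components of curl F. Compute:
  ∂R/∂y - ∂Q/∂z = (2*z + 3) - (x + 2*z) = 3 - x
  ∂P/∂z - ∂R/∂x = (0) - (0) = 0
  ∂Q/∂x - ∂P/∂y = (z) - (4*x) = -4*x + z.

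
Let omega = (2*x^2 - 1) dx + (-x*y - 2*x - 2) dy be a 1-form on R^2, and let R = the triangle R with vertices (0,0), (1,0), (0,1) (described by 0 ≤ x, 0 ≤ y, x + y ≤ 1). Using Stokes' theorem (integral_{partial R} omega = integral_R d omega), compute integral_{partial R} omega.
integral_(partial R) omega = -7/6

Stokes: integral_partial_R omega = integral_R d omega with d omega = (∂Q/∂x - ∂P/∂y) dx ∧ dy.
  ∂Q/∂x = -y - 2
  ∂P/∂y = 0
  integrand = ∂Q/∂x - ∂P/∂y = -y - 2.
Integrating over R: integral_0^1 integral_0^{1-x} (-y - 2) dy dx = -7/6.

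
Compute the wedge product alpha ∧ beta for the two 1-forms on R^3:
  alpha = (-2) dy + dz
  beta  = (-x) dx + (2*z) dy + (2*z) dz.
alpha ∧ beta = (-2*x) dx ∧ dy + (-6*z) dy ∧ dz + (x) dx ∧ dz

Distribute the wedge, using dx_i ∧ dx_j = -dx_j ∧ dx_i and dx_i ∧ dx_i = 0. For each pair (i, j) with i < j, the coefficient of dx_i ∧ dx_j in alpha ∧ beta is (alpha_i * beta_j - alpha_j * beta_i). Collecting: alpha ∧ beta = (-2*x) dx ∧ dy + (-6*z) dy ∧ dz + (x) dx ∧ dz.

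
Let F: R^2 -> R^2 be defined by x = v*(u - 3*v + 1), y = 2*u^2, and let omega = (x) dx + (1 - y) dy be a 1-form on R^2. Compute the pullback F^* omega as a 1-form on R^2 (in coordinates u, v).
F^* omega = (-8*u^3 + u*v^2 + 4*u - 3*v^3 + v^2) du + (v*(u^2 - 9*u*v + 2*u + 18*v^2 - 9*v + 1)) dv

Using F^*(f dg) = (f ∘ F) d(g ∘ F), substitute each coordinate x_i by F_i(u, v) in f_i, and replace dx_i by d F_i = (∂F_i/∂u) du + (∂F_i/∂v) dv.
  For the x component: f_1(F) = v*(u - 3*v + 1); d F_1 = (v) du + (u - 6*v + 1) dv
  For the y component: f_2(F) = 1 - 2*u^2; d F_2 = (4*u) du + (0) dv
Combining and collecting du, dv coefficients:
  coeff of du: -8*u^3 + u*v^2 + 4*u - 3*v^3 + v^2
  coeff of dv: v*(u^2 - 9*u*v + 2*u + 18*v^2 - 9*v + 1)
F^* omega = (-8*u^3 + u*v^2 + 4*u - 3*v^3 + v^2) du + (v*(u^2 - 9*u*v + 2*u + 18*v^2 - 9*v + 1)) dv.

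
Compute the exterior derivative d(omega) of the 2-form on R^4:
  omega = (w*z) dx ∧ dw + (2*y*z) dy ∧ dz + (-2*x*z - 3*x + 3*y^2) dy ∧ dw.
d(omega) = (-w) dx ∧ dz ∧ dw + (-2*z - 3) dx ∧ dy ∧ dw + (2*x) dy ∧ dz ∧ dw

For a 2-form omega = sum_{i<j} g_{ij} dx_i ∧ dx_j, the exterior derivative is
  d(omega) = sum_{i<j} d(g_{ij}) ∧ dx_i ∧ dx_j = sum_{i<j, k} (∂g_{ij}/∂x_k) dx_k ∧ dx_i ∧ dx_j.
Expand each term, using dx_k ∧ dx_i ∧ dx_j = sgn(permutation) dx_{(a)} ∧ dx_{(b)} ∧ dx_{(c)} with (a < b < c) sorted:
  d(w*z) includes (∂/∂z)(w*z) dz = (w) dz, which multiplied by dx ∧ dw gives (-w) dx ∧ dz ∧ dw
  d(-2*x*z - 3*x + 3*y^2) includes (∂/∂x)(-2*x*z - 3*x + 3*y^2) dx = (-2*z - 3) dx, which multiplied by dy ∧ dw gives (-2*z - 3) dx ∧ dy ∧ dw
  d(-2*x*z - 3*x + 3*y^2) includes (∂/∂z)(-2*x*z - 3*x + 3*y^2) dz = (-2*x) dz, which multiplied by dy ∧ dw gives (2*x) dy ∧ dz ∧ dw
Collecting like 3-forms: d(omega) = (-w) dx ∧ dz ∧ dw + (-2*z - 3) dx ∧ dy ∧ dw + (2*x) dy ∧ dz ∧ dw.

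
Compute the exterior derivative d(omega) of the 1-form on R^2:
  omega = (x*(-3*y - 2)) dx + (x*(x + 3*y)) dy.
d(omega) = (5*x + 3*y) dx ∧ dy

For a 1-form omega = sum_i f_i dx_i, the exterior derivative is
  d(omega) = sum_{i < j} (∂f_j/∂x_i - ∂f_i/∂x_j) dx_i ∧ dx_j.
  coefficient of dx ∧ dy: ∂f_2/∂x - ∂f_1/∂y = ∂(x*(x + 3*y))/∂x - ∂(x*(-3*y - 2))/∂y = 5*x + 3*y
Assembling: d(omega) = (5*x + 3*y) dx ∧ dy.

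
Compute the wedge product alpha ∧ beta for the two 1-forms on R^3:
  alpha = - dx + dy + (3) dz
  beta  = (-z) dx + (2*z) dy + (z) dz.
alpha ∧ beta = (-z) dx ∧ dy + (2*z) dx ∧ dz + (-5*z) dy ∧ dz

Distribute the wedge, using dx_i ∧ dx_j = -dx_j ∧ dx_i and dx_i ∧ dx_i = 0. For each pair (i, j) with i < j, the coefficient of dx_i ∧ dx_j in alpha ∧ beta is (alpha_i * beta_j - alpha_j * beta_i). Collecting: alpha ∧ beta = (-z) dx ∧ dy + (2*z) dx ∧ dz + (-5*z) dy ∧ dz.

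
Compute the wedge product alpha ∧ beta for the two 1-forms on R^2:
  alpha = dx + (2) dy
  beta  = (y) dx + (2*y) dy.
alpha ∧ beta = 0

Distribute the wedge, using dx_i ∧ dx_j = -dx_j ∧ dx_i and dx_i ∧ dx_i = 0. For each pair (i, j) with i < j, the coefficient of dx_i ∧ dx_j in alpha ∧ beta is (alpha_i * beta_j - alpha_j * beta_i). Collecting: alpha ∧ beta = 0.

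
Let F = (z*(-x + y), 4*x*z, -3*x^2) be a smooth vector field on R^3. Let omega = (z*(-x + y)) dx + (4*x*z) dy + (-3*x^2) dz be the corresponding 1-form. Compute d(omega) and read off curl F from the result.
d(omega) = (-4*x) dy ∧ dz + (5*x + y) dz ∧ dx + (3*z) dx ∧ dy; curl F = (-4*x, 5*x + y, 3*z)

d omega = sum_{i<j} (∂f_j/∂x_i - ∂f_i/∂x_j) dx_i ∧ dx_j. Under the identification (dy ∧ dz, dz ∧ dx, dx ∧ dy) ↔ (e_x, e_y, e_z), the coefficients are exactly the components of curl F. Compute:
  ∂R/∂y - ∂Q/∂z = (0) - (4*x) = -4*x
  ∂P/∂z - ∂R/∂x = (-x + y) - (-6*x) = 5*x + y
  ∂Q/∂x - ∂P/∂y = (4*z) - (z) = 3*z.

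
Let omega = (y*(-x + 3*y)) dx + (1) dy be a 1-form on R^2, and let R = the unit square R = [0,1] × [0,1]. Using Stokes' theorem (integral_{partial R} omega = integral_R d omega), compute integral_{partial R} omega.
integral_(partial R) omega = -5/2

Stokes: integral_partial_R omega = integral_R d omega with d omega = (∂Q/∂x - ∂P/∂y) dx ∧ dy.
  ∂Q/∂x = 0
  ∂P/∂y = -x + 6*y
  integrand = ∂Q/∂x - ∂P/∂y = x - 6*y.
Integrating over R: integral_0^1 integral_0^1 (x - 6*y) dx dy = -5/2.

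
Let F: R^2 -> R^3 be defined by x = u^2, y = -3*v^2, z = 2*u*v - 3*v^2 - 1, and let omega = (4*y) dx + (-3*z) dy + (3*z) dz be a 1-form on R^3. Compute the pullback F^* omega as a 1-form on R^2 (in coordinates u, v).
F^* omega = (6*v*(-2*u*v - 3*v^2 - 1)) du + (6*u*(2*u*v - 3*v^2 - 1)) dv

Using F^*(f dg) = (f ∘ F) d(g ∘ F), substitute each coordinate x_i by F_i(u, v) in f_i, and replace dx_i by d F_i = (∂F_i/∂u) du + (∂F_i/∂v) dv.
  For the x component: f_1(F) = -12*v^2; d F_1 = (2*u) du + (0) dv
  For the y component: f_2(F) = -6*u*v + 9*v^2 + 3; d F_2 = (0) du + (-6*v) dv
  For the z component: f_3(F) = 6*u*v - 9*v^2 - 3; d F_3 = (2*v) du + (2*u - 6*v) dv
Combining and collecting du, dv coefficients:
  coeff of du: 6*v*(-2*u*v - 3*v^2 - 1)
  coeff of dv: 6*u*(2*u*v - 3*v^2 - 1)
F^* omega = (6*v*(-2*u*v - 3*v^2 - 1)) du + (6*u*(2*u*v - 3*v^2 - 1)) dv.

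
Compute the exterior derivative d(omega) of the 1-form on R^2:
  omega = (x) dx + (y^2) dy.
d(omega) = 0

For a 1-form omega = sum_i f_i dx_i, the exterior derivative is
  d(omega) = sum_{i < j} (∂f_j/∂x_i - ∂f_i/∂x_j) dx_i ∧ dx_j.

Assembling: d(omega) = 0.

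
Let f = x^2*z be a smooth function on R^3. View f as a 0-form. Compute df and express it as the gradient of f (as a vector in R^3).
df = (2*x*z) dx + (0) dy + (x^2) dz; grad f = (2*x*z, 0, x^2)

For a 0-form f, d f = (∂f/∂x) dx + (∂f/∂y) dy + (∂f/∂z) dz. The components of the vector representation are exactly the entries of grad f in Cartesian coordinates:
  ∂f/∂x = 2*x*z
  ∂f/∂y = 0
  ∂f/∂z = x^2.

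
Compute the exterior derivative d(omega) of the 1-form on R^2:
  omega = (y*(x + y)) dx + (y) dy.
d(omega) = (-x - 2*y) dx ∧ dy

For a 1-form omega = sum_i f_i dx_i, the exterior derivative is
  d(omega) = sum_{i < j} (∂f_j/∂x_i - ∂f_i/∂x_j) dx_i ∧ dx_j.
  coefficient of dx ∧ dy: ∂f_2/∂x - ∂f_1/∂y = ∂(y)/∂x - ∂(y*(x + y))/∂y = -x - 2*y
Assembling: d(omega) = (-x - 2*y) dx ∧ dy.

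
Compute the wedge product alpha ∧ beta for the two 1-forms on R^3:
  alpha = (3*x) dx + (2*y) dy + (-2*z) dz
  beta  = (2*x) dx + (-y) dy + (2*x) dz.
alpha ∧ beta = (-7*x*y) dx ∧ dy + (2*x*(3*x + 2*z)) dx ∧ dz + (2*y*(2*x - z)) dy ∧ dz

Distribute the wedge, using dx_i ∧ dx_j = -dx_j ∧ dx_i and dx_i ∧ dx_i = 0. For each pair (i, j) with i < j, the coefficient of dx_i ∧ dx_j in alpha ∧ beta is (alpha_i * beta_j - alpha_j * beta_i). Collecting: alpha ∧ beta = (-7*x*y) dx ∧ dy + (2*x*(3*x + 2*z)) dx ∧ dz + (2*y*(2*x - z)) dy ∧ dz.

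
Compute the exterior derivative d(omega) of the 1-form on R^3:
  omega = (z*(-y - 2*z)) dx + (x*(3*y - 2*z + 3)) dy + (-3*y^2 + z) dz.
d(omega) = (3*y - z + 3) dx ∧ dy + (y + 4*z) dx ∧ dz + (2*x - 6*y) dy ∧ dz

For a 1-form omega = sum_i f_i dx_i, the exterior derivative is
  d(omega) = sum_{i < j} (∂f_j/∂x_i - ∂f_i/∂x_j) dx_i ∧ dx_j.
  coefficient of dx ∧ dy: ∂f_2/∂x - ∂f_1/∂y = ∂(x*(3*y - 2*z + 3))/∂x - ∂(z*(-y - 2*z))/∂y = 3*y - z + 3
  coefficient of dx ∧ dz: ∂f_3/∂x - ∂f_1/∂z = ∂(-3*y^2 + z)/∂x - ∂(z*(-y - 2*z))/∂z = y + 4*z
  coefficient of dy ∧ dz: ∂f_3/∂y - ∂f_2/∂z = ∂(-3*y^2 + z)/∂y - ∂(x*(3*y - 2*z + 3))/∂z = 2*x - 6*y
Assembling: d(omega) = (3*y - z + 3) dx ∧ dy + (y + 4*z) dx ∧ dz + (2*x - 6*y) dy ∧ dz.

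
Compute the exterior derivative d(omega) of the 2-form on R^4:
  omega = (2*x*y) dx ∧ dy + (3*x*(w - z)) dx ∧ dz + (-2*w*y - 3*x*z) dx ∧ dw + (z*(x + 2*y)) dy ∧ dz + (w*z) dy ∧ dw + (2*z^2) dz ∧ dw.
d(omega) = (6*x) dx ∧ dz ∧ dw + (2*w) dx ∧ dy ∧ dw + (z) dx ∧ dy ∧ dz + (-w) dy ∧ dz ∧ dw

For a 2-form omega = sum_{i<j} g_{ij} dx_i ∧ dx_j, the exterior derivative is
  d(omega) = sum_{i<j} d(g_{ij}) ∧ dx_i ∧ dx_j = sum_{i<j, k} (∂g_{ij}/∂x_k) dx_k ∧ dx_i ∧ dx_j.
Expand each term, using dx_k ∧ dx_i ∧ dx_j = sgn(permutation) dx_{(a)} ∧ dx_{(b)} ∧ dx_{(c)} with (a < b < c) sorted:
  d(3*x*(w - z)) includes (∂/∂w)(3*x*(w - z)) dw = (3*x) dw, which multiplied by dx ∧ dz gives (3*x) dx ∧ dz ∧ dw
  d(-2*w*y - 3*x*z) includes (∂/∂y)(-2*w*y - 3*x*z) dy = (-2*w) dy, which multiplied by dx ∧ dw gives (2*w) dx ∧ dy ∧ dw
  d(-2*w*y - 3*x*z) includes (∂/∂z)(-2*w*y - 3*x*z) dz = (-3*x) dz, which multiplied by dx ∧ dw gives (3*x) dx ∧ dz ∧ dw
  d(z*(x + 2*y)) includes (∂/∂x)(z*(x + 2*y)) dx = (z) dx, which multiplied by dy ∧ dz gives (z) dx ∧ dy ∧ dz
  d(w*z) includes (∂/∂z)(w*z) dz = (w) dz, which multiplied by dy ∧ dw gives (-w) dy ∧ dz ∧ dw
Collecting like 3-forms: d(omega) = (6*x) dx ∧ dz ∧ dw + (2*w) dx ∧ dy ∧ dw + (z) dx ∧ dy ∧ dz + (-w) dy ∧ dz ∧ dw.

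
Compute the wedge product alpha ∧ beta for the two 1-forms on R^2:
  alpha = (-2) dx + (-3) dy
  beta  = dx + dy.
alpha ∧ beta = (1) dx ∧ dy

Distribute the wedge, using dx_i ∧ dx_j = -dx_j ∧ dx_i and dx_i ∧ dx_i = 0. For each pair (i, j) with i < j, the coefficient of dx_i ∧ dx_j in alpha ∧ beta is (alpha_i * beta_j - alpha_j * beta_i). Collecting: alpha ∧ beta = (1) dx ∧ dy.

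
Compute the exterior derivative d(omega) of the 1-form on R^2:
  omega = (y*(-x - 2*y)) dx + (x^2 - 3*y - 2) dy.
d(omega) = (3*x + 4*y) dx ∧ dy

For a 1-form omega = sum_i f_i dx_i, the exterior derivative is
  d(omega) = sum_{i < j} (∂f_j/∂x_i - ∂f_i/∂x_j) dx_i ∧ dx_j.
  coefficient of dx ∧ dy: ∂f_2/∂x - ∂f_1/∂y = ∂(x^2 - 3*y - 2)/∂x - ∂(y*(-x - 2*y))/∂y = 3*x + 4*y
Assembling: d(omega) = (3*x + 4*y) dx ∧ dy.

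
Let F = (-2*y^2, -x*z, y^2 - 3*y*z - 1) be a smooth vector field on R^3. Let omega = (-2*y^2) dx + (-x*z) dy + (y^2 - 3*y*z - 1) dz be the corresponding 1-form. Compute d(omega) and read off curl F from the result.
d(omega) = (x + 2*y - 3*z) dy ∧ dz + (0) dz ∧ dx + (4*y - z) dx ∧ dy; curl F = (x + 2*y - 3*z, 0, 4*y - z)

d omega = sum_{i<j} (∂f_j/∂x_i - ∂f_i/∂x_j) dx_i ∧ dx_j. Under the identification (dy ∧ dz, dz ∧ dx, dx ∧ dy) ↔ (e_x, e_y, e_z), the coefficients are exactly the components of curl F. Compute:
  ∂R/∂y - ∂Q/∂z = (2*y - 3*z) - (-x) = x + 2*y - 3*z
  ∂P/∂z - ∂R/∂x = (0) - (0) = 0
  ∂Q/∂x - ∂P/∂y = (-z) - (-4*y) = 4*y - z.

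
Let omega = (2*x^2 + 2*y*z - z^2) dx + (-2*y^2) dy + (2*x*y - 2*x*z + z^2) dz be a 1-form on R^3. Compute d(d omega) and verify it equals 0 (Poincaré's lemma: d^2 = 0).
d(d omega) = 0

Step 1: d omega = sum_{i<j} (∂f_j/∂x_i - ∂f_i/∂x_j) dx_i ∧ dx_j:
  coeff of dx ∧ dy: -2*z
  coeff of dx ∧ dz: 0
  coeff of dy ∧ dz: 2*x
Step 2: Apply d again to each 2-form coefficient. The only possible 3-form in R^3 is dx ∧ dy ∧ dz, with coefficient
  ∂(coeff of dy∧dz)/∂x - ∂(coeff of dx∧dz)/∂y + ∂(coeff of dx∧dy)/∂z
  = ∂/∂x (2*x) - ∂/∂y (0) + ∂/∂z (-2*z).
Each of these terms simplifies to sums of mixed partials that cancel in pairs. The result is 0 (by equality of mixed partials for smooth functions — Schwarz / Clairaut).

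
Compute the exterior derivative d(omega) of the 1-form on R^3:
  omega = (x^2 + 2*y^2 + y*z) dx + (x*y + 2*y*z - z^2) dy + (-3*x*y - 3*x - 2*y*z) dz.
d(omega) = (-3*y - z) dx ∧ dy + (-4*y - 3) dx ∧ dz + (-3*x - 2*y) dy ∧ dz

For a 1-form omega = sum_i f_i dx_i, the exterior derivative is
  d(omega) = sum_{i < j} (∂f_j/∂x_i - ∂f_i/∂x_j) dx_i ∧ dx_j.
  coefficient of dx ∧ dy: ∂f_2/∂x - ∂f_1/∂y = ∂(x*y + 2*y*z - z^2)/∂x - ∂(x^2 + 2*y^2 + y*z)/∂y = -3*y - z
  coefficient of dx ∧ dz: ∂f_3/∂x - ∂f_1/∂z = ∂(-3*x*y - 3*x - 2*y*z)/∂x - ∂(x^2 + 2*y^2 + y*z)/∂z = -4*y - 3
  coefficient of dy ∧ dz: ∂f_3/∂y - ∂f_2/∂z = ∂(-3*x*y - 3*x - 2*y*z)/∂y - ∂(x*y + 2*y*z - z^2)/∂z = -3*x - 2*y
Assembling: d(omega) = (-3*y - z) dx ∧ dy + (-4*y - 3) dx ∧ dz + (-3*x - 2*y) dy ∧ dz.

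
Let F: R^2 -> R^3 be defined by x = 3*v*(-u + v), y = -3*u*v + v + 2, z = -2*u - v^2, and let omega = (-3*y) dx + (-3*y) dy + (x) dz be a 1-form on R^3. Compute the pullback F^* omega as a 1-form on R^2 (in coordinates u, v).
F^* omega = (6*v*(-9*u*v + u + 2*v + 6)) du + (-54*u^2*v + 60*u*v^2 + 27*u*v + 36*u - 6*v^3 - 18*v^2 - 39*v - 6) dv

Using F^*(f dg) = (f ∘ F) d(g ∘ F), substitute each coordinate x_i by F_i(u, v) in f_i, and replace dx_i by d F_i = (∂F_i/∂u) du + (∂F_i/∂v) dv.
  For the x component: f_1(F) = 9*u*v - 3*v - 6; d F_1 = (-3*v) du + (-3*u + 6*v) dv
  For the y component: f_2(F) = 9*u*v - 3*v - 6; d F_2 = (-3*v) du + (1 - 3*u) dv
  For the z component: f_3(F) = 3*v*(-u + v); d F_3 = (-2) du + (-2*v) dv
Combining and collecting du, dv coefficients:
  coeff of du: 6*v*(-9*u*v + u + 2*v + 6)
  coeff of dv: -54*u^2*v + 60*u*v^2 + 27*u*v + 36*u - 6*v^3 - 18*v^2 - 39*v - 6
F^* omega = (6*v*(-9*u*v + u + 2*v + 6)) du + (-54*u^2*v + 60*u*v^2 + 27*u*v + 36*u - 6*v^3 - 18*v^2 - 39*v - 6) dv.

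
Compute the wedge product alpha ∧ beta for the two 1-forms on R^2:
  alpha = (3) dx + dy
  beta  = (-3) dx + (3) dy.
alpha ∧ beta = (12) dx ∧ dy

Distribute the wedge, using dx_i ∧ dx_j = -dx_j ∧ dx_i and dx_i ∧ dx_i = 0. For each pair (i, j) with i < j, the coefficient of dx_i ∧ dx_j in alpha ∧ beta is (alpha_i * beta_j - alpha_j * beta_i). Collecting: alpha ∧ beta = (12) dx ∧ dy.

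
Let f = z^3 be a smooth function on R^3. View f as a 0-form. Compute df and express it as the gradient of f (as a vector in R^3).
df = (0) dx + (0) dy + (3*z^2) dz; grad f = (0, 0, 3*z^2)

For a 0-form f, d f = (∂f/∂x) dx + (∂f/∂y) dy + (∂f/∂z) dz. The components of the vector representation are exactly the entries of grad f in Cartesian coordinates:
  ∂f/∂x = 0
  ∂f/∂y = 0
  ∂f/∂z = 3*z^2.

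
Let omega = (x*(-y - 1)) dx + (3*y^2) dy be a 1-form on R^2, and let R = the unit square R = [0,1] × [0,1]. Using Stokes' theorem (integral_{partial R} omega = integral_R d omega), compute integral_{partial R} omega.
integral_(partial R) omega = 1/2

Stokes: integral_partial_R omega = integral_R d omega with d omega = (∂Q/∂x - ∂P/∂y) dx ∧ dy.
  ∂Q/∂x = 0
  ∂P/∂y = -x
  integrand = ∂Q/∂x - ∂P/∂y = x.
Integrating over R: integral_0^1 integral_0^1 (x) dx dy = 1/2.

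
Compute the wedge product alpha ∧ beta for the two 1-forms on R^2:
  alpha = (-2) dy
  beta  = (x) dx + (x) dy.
alpha ∧ beta = (2*x) dx ∧ dy

Distribute the wedge, using dx_i ∧ dx_j = -dx_j ∧ dx_i and dx_i ∧ dx_i = 0. For each pair (i, j) with i < j, the coefficient of dx_i ∧ dx_j in alpha ∧ beta is (alpha_i * beta_j - alpha_j * beta_i). Collecting: alpha ∧ beta = (2*x) dx ∧ dy.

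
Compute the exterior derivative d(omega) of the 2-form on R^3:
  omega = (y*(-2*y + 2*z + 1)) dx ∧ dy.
d(omega) = (2*y) dx ∧ dy ∧ dz

For a 2-form omega = sum_{i<j} g_{ij} dx_i ∧ dx_j, the exterior derivative is
  d(omega) = sum_{i<j} d(g_{ij}) ∧ dx_i ∧ dx_j = sum_{i<j, k} (∂g_{ij}/∂x_k) dx_k ∧ dx_i ∧ dx_j.
Expand each term, using dx_k ∧ dx_i ∧ dx_j = sgn(permutation) dx_{(a)} ∧ dx_{(b)} ∧ dx_{(c)} with (a < b < c) sorted:
  d(y*(-2*y + 2*z + 1)) includes (∂/∂z)(y*(-2*y + 2*z + 1)) dz = (2*y) dz, which multiplied by dx ∧ dy gives (2*y) dx ∧ dy ∧ dz
Collecting like 3-forms: d(omega) = (2*y) dx ∧ dy ∧ dz.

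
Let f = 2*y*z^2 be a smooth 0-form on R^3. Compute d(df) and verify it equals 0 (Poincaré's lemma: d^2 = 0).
d(df) = 0

Step 1: df = sum_i (∂f/∂x_i) dx_i = (0) dx + (2*z^2) dy + (4*y*z) dz.
Step 2: Apply d again. Using the 1-form formula, the coefficient of dx ∧ dy in d(df) is ∂^2 f/∂x ∂y - ∂^2 f/∂y ∂x = (0) - (0) = 0 (equality of mixed partials for smooth f).
Similarly for dx ∧ dz and dy ∧ dz — all coefficients vanish. So d(df) = 0.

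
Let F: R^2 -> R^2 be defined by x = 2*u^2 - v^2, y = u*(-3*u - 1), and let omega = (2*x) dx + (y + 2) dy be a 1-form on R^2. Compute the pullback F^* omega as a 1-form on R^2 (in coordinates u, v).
F^* omega = (34*u^3 + 9*u^2 - 8*u*v^2 - 11*u - 2) du + (4*v*(-2*u^2 + v^2)) dv

Using F^*(f dg) = (f ∘ F) d(g ∘ F), substitute each coordinate x_i by F_i(u, v) in f_i, and replace dx_i by d F_i = (∂F_i/∂u) du + (∂F_i/∂v) dv.
  For the x component: f_1(F) = 4*u^2 - 2*v^2; d F_1 = (4*u) du + (-2*v) dv
  For the y component: f_2(F) = -3*u^2 - u + 2; d F_2 = (-6*u - 1) du + (0) dv
Combining and collecting du, dv coefficients:
  coeff of du: 34*u^3 + 9*u^2 - 8*u*v^2 - 11*u - 2
  coeff of dv: 4*v*(-2*u^2 + v^2)
F^* omega = (34*u^3 + 9*u^2 - 8*u*v^2 - 11*u - 2) du + (4*v*(-2*u^2 + v^2)) dv.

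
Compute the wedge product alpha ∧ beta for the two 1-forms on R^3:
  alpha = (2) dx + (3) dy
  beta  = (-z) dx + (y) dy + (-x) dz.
alpha ∧ beta = (2*y + 3*z) dx ∧ dy + (-2*x) dx ∧ dz + (-3*x) dy ∧ dz

Distribute the wedge, using dx_i ∧ dx_j = -dx_j ∧ dx_i and dx_i ∧ dx_i = 0. For each pair (i, j) with i < j, the coefficient of dx_i ∧ dx_j in alpha ∧ beta is (alpha_i * beta_j - alpha_j * beta_i). Collecting: alpha ∧ beta = (2*y + 3*z) dx ∧ dy + (-2*x) dx ∧ dz + (-3*x) dy ∧ dz.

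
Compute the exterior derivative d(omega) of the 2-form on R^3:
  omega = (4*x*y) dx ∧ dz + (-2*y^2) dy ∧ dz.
d(omega) = (-4*x) dx ∧ dy ∧ dz

For a 2-form omega = sum_{i<j} g_{ij} dx_i ∧ dx_j, the exterior derivative is
  d(omega) = sum_{i<j} d(g_{ij}) ∧ dx_i ∧ dx_j = sum_{i<j, k} (∂g_{ij}/∂x_k) dx_k ∧ dx_i ∧ dx_j.
Expand each term, using dx_k ∧ dx_i ∧ dx_j = sgn(permutation) dx_{(a)} ∧ dx_{(b)} ∧ dx_{(c)} with (a < b < c) sorted:
  d(4*x*y) includes (∂/∂y)(4*x*y) dy = (4*x) dy, which multiplied by dx ∧ dz gives (-4*x) dx ∧ dy ∧ dz
Collecting like 3-forms: d(omega) = (-4*x) dx ∧ dy ∧ dz.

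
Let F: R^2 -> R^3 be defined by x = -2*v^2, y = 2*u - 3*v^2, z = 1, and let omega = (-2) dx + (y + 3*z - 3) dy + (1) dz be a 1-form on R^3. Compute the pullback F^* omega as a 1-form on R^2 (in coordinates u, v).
F^* omega = (4*u - 6*v^2) du + (2*v*(-6*u + 9*v^2 + 4)) dv

Using F^*(f dg) = (f ∘ F) d(g ∘ F), substitute each coordinate x_i by F_i(u, v) in f_i, and replace dx_i by d F_i = (∂F_i/∂u) du + (∂F_i/∂v) dv.
  For the x component: f_1(F) = -2; d F_1 = (0) du + (-4*v) dv
  For the y component: f_2(F) = 2*u - 3*v^2; d F_2 = (2) du + (-6*v) dv
  For the z component: f_3(F) = 1; d F_3 = (0) du + (0) dv
Combining and collecting du, dv coefficients:
  coeff of du: 4*u - 6*v^2
  coeff of dv: 2*v*(-6*u + 9*v^2 + 4)
F^* omega = (4*u - 6*v^2) du + (2*v*(-6*u + 9*v^2 + 4)) dv.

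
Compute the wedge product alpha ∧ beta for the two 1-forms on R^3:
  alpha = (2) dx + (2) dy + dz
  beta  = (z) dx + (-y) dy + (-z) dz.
alpha ∧ beta = (-2*y - 2*z) dx ∧ dy + (-3*z) dx ∧ dz + (y - 2*z) dy ∧ dz

Distribute the wedge, using dx_i ∧ dx_j = -dx_j ∧ dx_i and dx_i ∧ dx_i = 0. For each pair (i, j) with i < j, the coefficient of dx_i ∧ dx_j in alpha ∧ beta is (alpha_i * beta_j - alpha_j * beta_i). Collecting: alpha ∧ beta = (-2*y - 2*z) dx ∧ dy + (-3*z) dx ∧ dz + (y - 2*z) dy ∧ dz.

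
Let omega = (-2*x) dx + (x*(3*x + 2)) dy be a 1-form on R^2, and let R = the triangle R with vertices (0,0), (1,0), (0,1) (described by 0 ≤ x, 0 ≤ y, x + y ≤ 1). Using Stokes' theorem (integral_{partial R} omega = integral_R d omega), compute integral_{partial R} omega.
integral_(partial R) omega = 2

Stokes: integral_partial_R omega = integral_R d omega with d omega = (∂Q/∂x - ∂P/∂y) dx ∧ dy.
  ∂Q/∂x = 6*x + 2
  ∂P/∂y = 0
  integrand = ∂Q/∂x - ∂P/∂y = 6*x + 2.
Integrating over R: integral_0^1 integral_0^{1-x} (6*x + 2) dy dx = 2.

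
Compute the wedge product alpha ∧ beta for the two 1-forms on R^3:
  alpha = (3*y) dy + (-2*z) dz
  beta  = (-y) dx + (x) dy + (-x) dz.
alpha ∧ beta = (3*y^2) dx ∧ dy + (x*(-3*y + 2*z)) dy ∧ dz + (-2*y*z) dx ∧ dz

Distribute the wedge, using dx_i ∧ dx_j = -dx_j ∧ dx_i and dx_i ∧ dx_i = 0. For each pair (i, j) with i < j, the coefficient of dx_i ∧ dx_j in alpha ∧ beta is (alpha_i * beta_j - alpha_j * beta_i). Collecting: alpha ∧ beta = (3*y^2) dx ∧ dy + (x*(-3*y + 2*z)) dy ∧ dz + (-2*y*z) dx ∧ dz.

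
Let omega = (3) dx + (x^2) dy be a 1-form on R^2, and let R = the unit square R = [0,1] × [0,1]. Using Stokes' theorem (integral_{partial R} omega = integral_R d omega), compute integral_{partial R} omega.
integral_(partial R) omega = 1

Stokes: integral_partial_R omega = integral_R d omega with d omega = (∂Q/∂x - ∂P/∂y) dx ∧ dy.
  ∂Q/∂x = 2*x
  ∂P/∂y = 0
  integrand = ∂Q/∂x - ∂P/∂y = 2*x.
Integrating over R: integral_0^1 integral_0^1 (2*x) dx dy = 1.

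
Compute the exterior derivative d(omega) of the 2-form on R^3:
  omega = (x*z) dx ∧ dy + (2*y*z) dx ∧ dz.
d(omega) = (x - 2*z) dx ∧ dy ∧ dz

For a 2-form omega = sum_{i<j} g_{ij} dx_i ∧ dx_j, the exterior derivative is
  d(omega) = sum_{i<j} d(g_{ij}) ∧ dx_i ∧ dx_j = sum_{i<j, k} (∂g_{ij}/∂x_k) dx_k ∧ dx_i ∧ dx_j.
Expand each term, using dx_k ∧ dx_i ∧ dx_j = sgn(permutation) dx_{(a)} ∧ dx_{(b)} ∧ dx_{(c)} with (a < b < c) sorted:
  d(x*z) includes (∂/∂z)(x*z) dz = (x) dz, which multiplied by dx ∧ dy gives (x) dx ∧ dy ∧ dz
  d(2*y*z) includes (∂/∂y)(2*y*z) dy = (2*z) dy, which multiplied by dx ∧ dz gives (-2*z) dx ∧ dy ∧ dz
Collecting like 3-forms: d(omega) = (x - 2*z) dx ∧ dy ∧ dz.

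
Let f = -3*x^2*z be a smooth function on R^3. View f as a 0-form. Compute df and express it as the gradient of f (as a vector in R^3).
df = (-6*x*z) dx + (0) dy + (-3*x^2) dz; grad f = (-6*x*z, 0, -3*x^2)

For a 0-form f, d f = (∂f/∂x) dx + (∂f/∂y) dy + (∂f/∂z) dz. The components of the vector representation are exactly the entries of grad f in Cartesian coordinates:
  ∂f/∂x = -6*x*z
  ∂f/∂y = 0
  ∂f/∂z = -3*x^2.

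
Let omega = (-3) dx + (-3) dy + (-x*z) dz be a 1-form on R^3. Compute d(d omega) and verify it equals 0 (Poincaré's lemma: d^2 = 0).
d(d omega) = 0

Step 1: d omega = sum_{i<j} (∂f_j/∂x_i - ∂f_i/∂x_j) dx_i ∧ dx_j:
  coeff of dx ∧ dy: 0
  coeff of dx ∧ dz: -z
  coeff of dy ∧ dz: 0
Step 2: Apply d again to each 2-form coefficient. The only possible 3-form in R^3 is dx ∧ dy ∧ dz, with coefficient
  ∂(coeff of dy∧dz)/∂x - ∂(coeff of dx∧dz)/∂y + ∂(coeff of dx∧dy)/∂z
  = ∂/∂x (0) - ∂/∂y (-z) + ∂/∂z (0).
Each of these terms simplifies to sums of mixed partials that cancel in pairs. The result is 0 (by equality of mixed partials for smooth functions — Schwarz / Clairaut).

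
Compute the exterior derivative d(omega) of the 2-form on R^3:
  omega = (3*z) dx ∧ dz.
d(omega) = 0

For a 2-form omega = sum_{i<j} g_{ij} dx_i ∧ dx_j, the exterior derivative is
  d(omega) = sum_{i<j} d(g_{ij}) ∧ dx_i ∧ dx_j = sum_{i<j, k} (∂g_{ij}/∂x_k) dx_k ∧ dx_i ∧ dx_j.
Expand each term, using dx_k ∧ dx_i ∧ dx_j = sgn(permutation) dx_{(a)} ∧ dx_{(b)} ∧ dx_{(c)} with (a < b < c) sorted:

Collecting like 3-forms: d(omega) = 0.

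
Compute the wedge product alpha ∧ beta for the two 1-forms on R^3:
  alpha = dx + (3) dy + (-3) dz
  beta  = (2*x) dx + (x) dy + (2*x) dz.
alpha ∧ beta = (-5*x) dx ∧ dy + (8*x) dx ∧ dz + (9*x) dy ∧ dz

Distribute the wedge, using dx_i ∧ dx_j = -dx_j ∧ dx_i and dx_i ∧ dx_i = 0. For each pair (i, j) with i < j, the coefficient of dx_i ∧ dx_j in alpha ∧ beta is (alpha_i * beta_j - alpha_j * beta_i). Collecting: alpha ∧ beta = (-5*x) dx ∧ dy + (8*x) dx ∧ dz + (9*x) dy ∧ dz.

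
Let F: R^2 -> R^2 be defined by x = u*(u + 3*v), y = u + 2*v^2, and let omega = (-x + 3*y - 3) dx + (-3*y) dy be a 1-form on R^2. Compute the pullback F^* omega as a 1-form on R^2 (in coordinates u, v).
F^* omega = (-2*u^3 - 9*u^2*v + 6*u^2 + 3*u*v^2 + 9*u*v - 9*u + 18*v^3 - 6*v^2 - 9*v) du + (-3*u^3 - 9*u^2*v + 9*u^2 + 18*u*v^2 - 12*u*v - 9*u - 24*v^3) dv

Using F^*(f dg) = (f ∘ F) d(g ∘ F), substitute each coordinate x_i by F_i(u, v) in f_i, and replace dx_i by d F_i = (∂F_i/∂u) du + (∂F_i/∂v) dv.
  For the x component: f_1(F) = -u^2 - 3*u*v + 3*u + 6*v^2 - 3; d F_1 = (2*u + 3*v) du + (3*u) dv
  For the y component: f_2(F) = -3*u - 6*v^2; d F_2 = (1) du + (4*v) dv
Combining and collecting du, dv coefficients:
  coeff of du: -2*u^3 - 9*u^2*v + 6*u^2 + 3*u*v^2 + 9*u*v - 9*u + 18*v^3 - 6*v^2 - 9*v
  coeff of dv: -3*u^3 - 9*u^2*v + 9*u^2 + 18*u*v^2 - 12*u*v - 9*u - 24*v^3
F^* omega = (-2*u^3 - 9*u^2*v + 6*u^2 + 3*u*v^2 + 9*u*v - 9*u + 18*v^3 - 6*v^2 - 9*v) du + (-3*u^3 - 9*u^2*v + 9*u^2 + 18*u*v^2 - 12*u*v - 9*u - 24*v^3) dv.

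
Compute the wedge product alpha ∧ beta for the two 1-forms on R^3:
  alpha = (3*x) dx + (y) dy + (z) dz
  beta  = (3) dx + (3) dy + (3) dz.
alpha ∧ beta = (9*x - 3*y) dx ∧ dy + (9*x - 3*z) dx ∧ dz + (3*y - 3*z) dy ∧ dz

Distribute the wedge, using dx_i ∧ dx_j = -dx_j ∧ dx_i and dx_i ∧ dx_i = 0. For each pair (i, j) with i < j, the coefficient of dx_i ∧ dx_j in alpha ∧ beta is (alpha_i * beta_j - alpha_j * beta_i). Collecting: alpha ∧ beta = (9*x - 3*y) dx ∧ dy + (9*x - 3*z) dx ∧ dz + (3*y - 3*z) dy ∧ dz.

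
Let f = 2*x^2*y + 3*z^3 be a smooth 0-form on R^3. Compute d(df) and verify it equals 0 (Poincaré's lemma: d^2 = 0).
d(df) = 0

Step 1: df = sum_i (∂f/∂x_i) dx_i = (4*x*y) dx + (2*x^2) dy + (9*z^2) dz.
Step 2: Apply d again. Using the 1-form formula, the coefficient of dx ∧ dy in d(df) is ∂^2 f/∂x ∂y - ∂^2 f/∂y ∂x = (4*x) - (4*x) = 0 (equality of mixed partials for smooth f).
Similarly for dx ∧ dz and dy ∧ dz — all coefficients vanish. So d(df) = 0.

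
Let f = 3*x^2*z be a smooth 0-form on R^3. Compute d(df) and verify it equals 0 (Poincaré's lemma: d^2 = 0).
d(df) = 0

Step 1: df = sum_i (∂f/∂x_i) dx_i = (6*x*z) dx + (0) dy + (3*x^2) dz.
Step 2: Apply d again. Using the 1-form formula, the coefficient of dx ∧ dy in d(df) is ∂^2 f/∂x ∂y - ∂^2 f/∂y ∂x = (0) - (0) = 0 (equality of mixed partials for smooth f).
Similarly for dx ∧ dz and dy ∧ dz — all coefficients vanish. So d(df) = 0.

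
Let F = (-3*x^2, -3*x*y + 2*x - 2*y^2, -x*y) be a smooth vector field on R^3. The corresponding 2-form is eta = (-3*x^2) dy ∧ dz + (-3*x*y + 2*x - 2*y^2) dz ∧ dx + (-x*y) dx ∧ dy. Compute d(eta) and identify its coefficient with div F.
d(eta) = (-9*x - 4*y) dx ∧ dy ∧ dz; div F = -9*x - 4*y

For a 2-form in R^3 of the form above, applying d gives a 3-form with coefficient ∂P/∂x + ∂Q/∂y + ∂R/∂z:
  ∂P/∂x = -6*x
  ∂Q/∂y = -3*x - 4*y
  ∂R/∂z = 0
Sum = -9*x - 4*y, which is exactly div F.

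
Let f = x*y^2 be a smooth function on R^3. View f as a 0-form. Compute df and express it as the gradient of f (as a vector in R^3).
df = (y^2) dx + (2*x*y) dy + (0) dz; grad f = (y^2, 2*x*y, 0)

For a 0-form f, d f = (∂f/∂x) dx + (∂f/∂y) dy + (∂f/∂z) dz. The components of the vector representation are exactly the entries of grad f in Cartesian coordinates:
  ∂f/∂x = y^2
  ∂f/∂y = 2*x*y
  ∂f/∂z = 0.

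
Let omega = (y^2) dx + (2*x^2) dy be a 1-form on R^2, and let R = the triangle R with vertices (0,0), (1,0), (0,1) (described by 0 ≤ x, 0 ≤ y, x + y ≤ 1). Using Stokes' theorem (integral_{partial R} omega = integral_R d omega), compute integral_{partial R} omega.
integral_(partial R) omega = 1/3

Stokes: integral_partial_R omega = integral_R d omega with d omega = (∂Q/∂x - ∂P/∂y) dx ∧ dy.
  ∂Q/∂x = 4*x
  ∂P/∂y = 2*y
  integrand = ∂Q/∂x - ∂P/∂y = 4*x - 2*y.
Integrating over R: integral_0^1 integral_0^{1-x} (4*x - 2*y) dy dx = 1/3.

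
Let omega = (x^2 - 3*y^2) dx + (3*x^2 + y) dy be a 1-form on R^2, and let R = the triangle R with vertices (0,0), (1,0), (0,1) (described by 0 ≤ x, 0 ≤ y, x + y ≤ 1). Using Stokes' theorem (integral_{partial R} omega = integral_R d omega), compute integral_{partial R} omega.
integral_(partial R) omega = 2

Stokes: integral_partial_R omega = integral_R d omega with d omega = (∂Q/∂x - ∂P/∂y) dx ∧ dy.
  ∂Q/∂x = 6*x
  ∂P/∂y = -6*y
  integrand = ∂Q/∂x - ∂P/∂y = 6*x + 6*y.
Integrating over R: integral_0^1 integral_0^{1-x} (6*x + 6*y) dy dx = 2.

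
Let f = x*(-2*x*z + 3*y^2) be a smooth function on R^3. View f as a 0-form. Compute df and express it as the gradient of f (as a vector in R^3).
df = (-4*x*z + 3*y^2) dx + (6*x*y) dy + (-2*x^2) dz; grad f = (-4*x*z + 3*y^2, 6*x*y, -2*x^2)

For a 0-form f, d f = (∂f/∂x) dx + (∂f/∂y) dy + (∂f/∂z) dz. The components of the vector representation are exactly the entries of grad f in Cartesian coordinates:
  ∂f/∂x = -4*x*z + 3*y^2
  ∂f/∂y = 6*x*y
  ∂f/∂z = -2*x^2.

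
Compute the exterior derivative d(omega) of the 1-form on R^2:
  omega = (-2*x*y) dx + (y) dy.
d(omega) = (2*x) dx ∧ dy

For a 1-form omega = sum_i f_i dx_i, the exterior derivative is
  d(omega) = sum_{i < j} (∂f_j/∂x_i - ∂f_i/∂x_j) dx_i ∧ dx_j.
  coefficient of dx ∧ dy: ∂f_2/∂x - ∂f_1/∂y = ∂(y)/∂x - ∂(-2*x*y)/∂y = 2*x
Assembling: d(omega) = (2*x) dx ∧ dy.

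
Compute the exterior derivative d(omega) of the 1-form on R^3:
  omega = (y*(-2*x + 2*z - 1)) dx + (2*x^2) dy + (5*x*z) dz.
d(omega) = (6*x - 2*z + 1) dx ∧ dy + (-2*y + 5*z) dx ∧ dz

For a 1-form omega = sum_i f_i dx_i, the exterior derivative is
  d(omega) = sum_{i < j} (∂f_j/∂x_i - ∂f_i/∂x_j) dx_i ∧ dx_j.
  coefficient of dx ∧ dy: ∂f_2/∂x - ∂f_1/∂y = ∂(2*x^2)/∂x - ∂(y*(-2*x + 2*z - 1))/∂y = 6*x - 2*z + 1
  coefficient of dx ∧ dz: ∂f_3/∂x - ∂f_1/∂z = ∂(5*x*z)/∂x - ∂(y*(-2*x + 2*z - 1))/∂z = -2*y + 5*z
Assembling: d(omega) = (6*x - 2*z + 1) dx ∧ dy + (-2*y + 5*z) dx ∧ dz.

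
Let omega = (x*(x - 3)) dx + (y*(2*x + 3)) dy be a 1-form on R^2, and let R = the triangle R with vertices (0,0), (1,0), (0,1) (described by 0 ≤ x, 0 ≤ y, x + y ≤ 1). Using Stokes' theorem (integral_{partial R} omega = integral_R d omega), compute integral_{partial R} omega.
integral_(partial R) omega = 1/3

Stokes: integral_partial_R omega = integral_R d omega with d omega = (∂Q/∂x - ∂P/∂y) dx ∧ dy.
  ∂Q/∂x = 2*y
  ∂P/∂y = 0
  integrand = ∂Q/∂x - ∂P/∂y = 2*y.
Integrating over R: integral_0^1 integral_0^{1-x} (2*y) dy dx = 1/3.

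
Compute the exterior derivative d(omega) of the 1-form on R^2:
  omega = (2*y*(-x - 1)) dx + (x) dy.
d(omega) = (2*x + 3) dx ∧ dy

For a 1-form omega = sum_i f_i dx_i, the exterior derivative is
  d(omega) = sum_{i < j} (∂f_j/∂x_i - ∂f_i/∂x_j) dx_i ∧ dx_j.
  coefficient of dx ∧ dy: ∂f_2/∂x - ∂f_1/∂y = ∂(x)/∂x - ∂(2*y*(-x - 1))/∂y = 2*x + 3
Assembling: d(omega) = (2*x + 3) dx ∧ dy.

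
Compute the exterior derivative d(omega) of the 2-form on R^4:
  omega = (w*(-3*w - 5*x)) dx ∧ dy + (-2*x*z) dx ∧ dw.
d(omega) = (-6*w - 5*x) dx ∧ dy ∧ dw + (2*x) dx ∧ dz ∧ dw

For a 2-form omega = sum_{i<j} g_{ij} dx_i ∧ dx_j, the exterior derivative is
  d(omega) = sum_{i<j} d(g_{ij}) ∧ dx_i ∧ dx_j = sum_{i<j, k} (∂g_{ij}/∂x_k) dx_k ∧ dx_i ∧ dx_j.
Expand each term, using dx_k ∧ dx_i ∧ dx_j = sgn(permutation) dx_{(a)} ∧ dx_{(b)} ∧ dx_{(c)} with (a < b < c) sorted:
  d(w*(-3*w - 5*x)) includes (∂/∂w)(w*(-3*w - 5*x)) dw = (-6*w - 5*x) dw, which multiplied by dx ∧ dy gives (-6*w - 5*x) dx ∧ dy ∧ dw
  d(-2*x*z) includes (∂/∂z)(-2*x*z) dz = (-2*x) dz, which multiplied by dx ∧ dw gives (2*x) dx ∧ dz ∧ dw
Collecting like 3-forms: d(omega) = (-6*w - 5*x) dx ∧ dy ∧ dw + (2*x) dx ∧ dz ∧ dw.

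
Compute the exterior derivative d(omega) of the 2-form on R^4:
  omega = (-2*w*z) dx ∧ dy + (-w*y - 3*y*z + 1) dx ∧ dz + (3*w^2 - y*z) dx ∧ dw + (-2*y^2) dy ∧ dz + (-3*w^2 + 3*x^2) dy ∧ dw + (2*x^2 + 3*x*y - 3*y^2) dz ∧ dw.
d(omega) = (-w + 3*z) dx ∧ dy ∧ dz + (6*x - z) dx ∧ dy ∧ dw + (4*x + 3*y) dx ∧ dz ∧ dw + (3*x - 6*y) dy ∧ dz ∧ dw

For a 2-form omega = sum_{i<j} g_{ij} dx_i ∧ dx_j, the exterior derivative is
  d(omega) = sum_{i<j} d(g_{ij}) ∧ dx_i ∧ dx_j = sum_{i<j, k} (∂g_{ij}/∂x_k) dx_k ∧ dx_i ∧ dx_j.
Expand each term, using dx_k ∧ dx_i ∧ dx_j = sgn(permutation) dx_{(a)} ∧ dx_{(b)} ∧ dx_{(c)} with (a < b < c) sorted:
  d(-2*w*z) includes (∂/∂z)(-2*w*z) dz = (-2*w) dz, which multiplied by dx ∧ dy gives (-2*w) dx ∧ dy ∧ dz
  d(-2*w*z) includes (∂/∂w)(-2*w*z) dw = (-2*z) dw, which multiplied by dx ∧ dy gives (-2*z) dx ∧ dy ∧ dw
  d(-w*y - 3*y*z + 1) includes (∂/∂y)(-w*y - 3*y*z + 1) dy = (-w - 3*z) dy, which multiplied by dx ∧ dz gives (w + 3*z) dx ∧ dy ∧ dz
  d(-w*y - 3*y*z + 1) includes (∂/∂w)(-w*y - 3*y*z + 1) dw = (-y) dw, which multiplied by dx ∧ dz gives (-y) dx ∧ dz ∧ dw
  d(3*w^2 - y*z) includes (∂/∂y)(3*w^2 - y*z) dy = (-z) dy, which multiplied by dx ∧ dw gives (z) dx ∧ dy ∧ dw
  d(3*w^2 - y*z) includes (∂/∂z)(3*w^2 - y*z) dz = (-y) dz, which multiplied by dx ∧ dw gives (y) dx ∧ dz ∧ dw
  d(-3*w^2 + 3*x^2) includes (∂/∂x)(-3*w^2 + 3*x^2) dx = (6*x) dx, which multiplied by dy ∧ dw gives (6*x) dx ∧ dy ∧ dw
  d(2*x^2 + 3*x*y - 3*y^2) includes (∂/∂x)(2*x^2 + 3*x*y - 3*y^2) dx = (4*x + 3*y) dx, which multiplied by dz ∧ dw gives (4*x + 3*y) dx ∧ dz ∧ dw
  d(2*x^2 + 3*x*y - 3*y^2) includes (∂/∂y)(2*x^2 + 3*x*y - 3*y^2) dy = (3*x - 6*y) dy, which multiplied by dz ∧ dw gives (3*x - 6*y) dy ∧ dz ∧ dw
Collecting like 3-forms: d(omega) = (-w + 3*z) dx ∧ dy ∧ dz + (6*x - z) dx ∧ dy ∧ dw + (4*x + 3*y) dx ∧ dz ∧ dw + (3*x - 6*y) dy ∧ dz ∧ dw.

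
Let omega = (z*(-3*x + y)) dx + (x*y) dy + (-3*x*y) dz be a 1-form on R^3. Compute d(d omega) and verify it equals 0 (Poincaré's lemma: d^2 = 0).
d(d omega) = 0

Step 1: d omega = sum_{i<j} (∂f_j/∂x_i - ∂f_i/∂x_j) dx_i ∧ dx_j:
  coeff of dx ∧ dy: y - z
  coeff of dx ∧ dz: 3*x - 4*y
  coeff of dy ∧ dz: -3*x
Step 2: Apply d again to each 2-form coefficient. The only possible 3-form in R^3 is dx ∧ dy ∧ dz, with coefficient
  ∂(coeff of dy∧dz)/∂x - ∂(coeff of dx∧dz)/∂y + ∂(coeff of dx∧dy)/∂z
  = ∂/∂x (-3*x) - ∂/∂y (3*x - 4*y) + ∂/∂z (y - z).
Each of these terms simplifies to sums of mixed partials that cancel in pairs. The result is 0 (by equality of mixed partials for smooth functions — Schwarz / Clairaut).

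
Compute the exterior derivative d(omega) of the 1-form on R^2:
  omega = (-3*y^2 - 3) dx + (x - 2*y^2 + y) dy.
d(omega) = (6*y + 1) dx ∧ dy

For a 1-form omega = sum_i f_i dx_i, the exterior derivative is
  d(omega) = sum_{i < j} (∂f_j/∂x_i - ∂f_i/∂x_j) dx_i ∧ dx_j.
  coefficient of dx ∧ dy: ∂f_2/∂x - ∂f_1/∂y = ∂(x - 2*y^2 + y)/∂x - ∂(-3*y^2 - 3)/∂y = 6*y + 1
Assembling: d(omega) = (6*y + 1) dx ∧ dy.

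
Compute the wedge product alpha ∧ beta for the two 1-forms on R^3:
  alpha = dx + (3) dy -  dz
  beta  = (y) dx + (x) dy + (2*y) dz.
alpha ∧ beta = (x - 3*y) dx ∧ dy + (3*y) dx ∧ dz + (x + 6*y) dy ∧ dz

Distribute the wedge, using dx_i ∧ dx_j = -dx_j ∧ dx_i and dx_i ∧ dx_i = 0. For each pair (i, j) with i < j, the coefficient of dx_i ∧ dx_j in alpha ∧ beta is (alpha_i * beta_j - alpha_j * beta_i). Collecting: alpha ∧ beta = (x - 3*y) dx ∧ dy + (3*y) dx ∧ dz + (x + 6*y) dy ∧ dz.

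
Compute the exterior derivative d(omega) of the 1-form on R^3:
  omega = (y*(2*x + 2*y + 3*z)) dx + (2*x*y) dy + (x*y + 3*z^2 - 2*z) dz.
d(omega) = (-2*x - 2*y - 3*z) dx ∧ dy + (-2*y) dx ∧ dz + (x) dy ∧ dz

For a 1-form omega = sum_i f_i dx_i, the exterior derivative is
  d(omega) = sum_{i < j} (∂f_j/∂x_i - ∂f_i/∂x_j) dx_i ∧ dx_j.
  coefficient of dx ∧ dy: ∂f_2/∂x - ∂f_1/∂y = ∂(2*x*y)/∂x - ∂(y*(2*x + 2*y + 3*z))/∂y = -2*x - 2*y - 3*z
  coefficient of dx ∧ dz: ∂f_3/∂x - ∂f_1/∂z = ∂(x*y + 3*z^2 - 2*z)/∂x - ∂(y*(2*x + 2*y + 3*z))/∂z = -2*y
  coefficient of dy ∧ dz: ∂f_3/∂y - ∂f_2/∂z = ∂(x*y + 3*z^2 - 2*z)/∂y - ∂(2*x*y)/∂z = x
Assembling: d(omega) = (-2*x - 2*y - 3*z) dx ∧ dy + (-2*y) dx ∧ dz + (x) dy ∧ dz.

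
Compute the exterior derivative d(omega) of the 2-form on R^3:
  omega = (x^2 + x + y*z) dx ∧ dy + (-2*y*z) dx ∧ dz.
d(omega) = (y + 2*z) dx ∧ dy ∧ dz

For a 2-form omega = sum_{i<j} g_{ij} dx_i ∧ dx_j, the exterior derivative is
  d(omega) = sum_{i<j} d(g_{ij}) ∧ dx_i ∧ dx_j = sum_{i<j, k} (∂g_{ij}/∂x_k) dx_k ∧ dx_i ∧ dx_j.
Expand each term, using dx_k ∧ dx_i ∧ dx_j = sgn(permutation) dx_{(a)} ∧ dx_{(b)} ∧ dx_{(c)} with (a < b < c) sorted:
  d(x^2 + x + y*z) includes (∂/∂z)(x^2 + x + y*z) dz = (y) dz, which multiplied by dx ∧ dy gives (y) dx ∧ dy ∧ dz
  d(-2*y*z) includes (∂/∂y)(-2*y*z) dy = (-2*z) dy, which multiplied by dx ∧ dz gives (2*z) dx ∧ dy ∧ dz
Collecting like 3-forms: d(omega) = (y + 2*z) dx ∧ dy ∧ dz.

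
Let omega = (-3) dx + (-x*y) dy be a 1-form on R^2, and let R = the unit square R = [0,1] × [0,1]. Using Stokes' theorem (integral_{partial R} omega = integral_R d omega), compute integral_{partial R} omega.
integral_(partial R) omega = -1/2

Stokes: integral_partial_R omega = integral_R d omega with d omega = (∂Q/∂x - ∂P/∂y) dx ∧ dy.
  ∂Q/∂x = -y
  ∂P/∂y = 0
  integrand = ∂Q/∂x - ∂P/∂y = -y.
Integrating over R: integral_0^1 integral_0^1 (-y) dx dy = -1/2.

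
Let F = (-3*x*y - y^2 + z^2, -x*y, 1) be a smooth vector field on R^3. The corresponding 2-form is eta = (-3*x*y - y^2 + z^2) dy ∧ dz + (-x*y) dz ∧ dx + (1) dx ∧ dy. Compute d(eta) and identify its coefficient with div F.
d(eta) = (-x - 3*y) dx ∧ dy ∧ dz; div F = -x - 3*y

For a 2-form in R^3 of the form above, applying d gives a 3-form with coefficient ∂P/∂x + ∂Q/∂y + ∂R/∂z:
  ∂P/∂x = -3*y
  ∂Q/∂y = -x
  ∂R/∂z = 0
Sum = -x - 3*y, which is exactly div F.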